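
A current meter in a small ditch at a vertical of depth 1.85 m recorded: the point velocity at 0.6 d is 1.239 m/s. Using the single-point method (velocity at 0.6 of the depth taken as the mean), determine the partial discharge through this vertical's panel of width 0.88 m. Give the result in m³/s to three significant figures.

2.02 m³/s

v̄ = v₀.₆ = 1.239 m/s
q = v̄ × d × w = 1.239 × 1.85 × 0.88 = 2.017 m³/s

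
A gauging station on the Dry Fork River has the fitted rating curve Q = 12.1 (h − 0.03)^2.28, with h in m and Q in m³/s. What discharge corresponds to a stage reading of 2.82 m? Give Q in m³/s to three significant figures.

126 m³/s

Q = 12.1 × (2.82 − 0.03)^2.28 = 12.1 × 2.79^2.28 = 125.5 m³/s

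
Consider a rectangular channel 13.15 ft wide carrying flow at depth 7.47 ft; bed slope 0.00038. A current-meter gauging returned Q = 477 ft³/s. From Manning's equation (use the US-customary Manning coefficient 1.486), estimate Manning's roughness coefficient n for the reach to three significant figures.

A = b·y = 13.15 × 7.47 = 98.23 ft²
P = b + 2y = 13.15 + 2×7.47 = 28.09 ft
R = A/P = 98.23/28.09 = 3.497 ft
n = (1.486/Q)·A·R^(2/3)·S^(1/2) = (1.486/477) × 98.23 × 2.304 × 0.01949 = 0.01374

0.0137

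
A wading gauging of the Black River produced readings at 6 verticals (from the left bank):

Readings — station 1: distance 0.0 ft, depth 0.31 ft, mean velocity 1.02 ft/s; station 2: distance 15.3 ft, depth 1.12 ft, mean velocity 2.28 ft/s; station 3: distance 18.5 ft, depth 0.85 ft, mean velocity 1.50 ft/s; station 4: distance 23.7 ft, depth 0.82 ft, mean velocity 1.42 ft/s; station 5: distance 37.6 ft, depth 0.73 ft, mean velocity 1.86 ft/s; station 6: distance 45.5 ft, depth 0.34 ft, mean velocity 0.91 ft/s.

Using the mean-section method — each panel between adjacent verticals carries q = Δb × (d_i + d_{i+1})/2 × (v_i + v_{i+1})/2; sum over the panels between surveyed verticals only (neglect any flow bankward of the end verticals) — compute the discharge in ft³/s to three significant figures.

53.9 ft³/s

Panel 1-2: Δb = 15.3 ft, d̄ = (0.31+1.12)/2 = 0.715, v̄ = (1.02+2.28)/2 = 1.65 → q = 15.3×0.715×1.65 = 18.05 ft³/s
Panel 2-3: Δb = 3.2 ft, d̄ = (1.12+0.85)/2 = 0.985, v̄ = (2.28+1.50)/2 = 1.89 → q = 3.2×0.985×1.89 = 5.957 ft³/s
Panel 3-4: Δb = 5.2 ft, d̄ = (0.85+0.82)/2 = 0.835, v̄ = (1.50+1.42)/2 = 1.46 → q = 5.2×0.835×1.46 = 6.339 ft³/s
Panel 4-5: Δb = 13.9 ft, d̄ = (0.82+0.73)/2 = 0.775, v̄ = (1.42+1.86)/2 = 1.64 → q = 13.9×0.775×1.64 = 17.67 ft³/s
Panel 5-6: Δb = 7.9 ft, d̄ = (0.73+0.34)/2 = 0.535, v̄ = (1.86+0.91)/2 = 1.385 → q = 7.9×0.535×1.385 = 5.854 ft³/s
Q = Σ q = 53.87 ft³/s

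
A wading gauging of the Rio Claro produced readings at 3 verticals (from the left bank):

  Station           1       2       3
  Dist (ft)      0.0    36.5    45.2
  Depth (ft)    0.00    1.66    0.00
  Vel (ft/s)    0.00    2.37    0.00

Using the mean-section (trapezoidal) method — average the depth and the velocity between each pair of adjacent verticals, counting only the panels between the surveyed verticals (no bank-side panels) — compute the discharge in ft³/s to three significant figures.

Panel 1-2: Δb = 36.5 ft, d̄ = (0.00+1.66)/2 = 0.83, v̄ = (0.00+2.37)/2 = 1.185 → q = 36.5×0.83×1.185 = 35.90 ft³/s
Panel 2-3: Δb = 8.7 ft, d̄ = (1.66+0.00)/2 = 0.83, v̄ = (2.37+0.00)/2 = 1.185 → q = 8.7×0.83×1.185 = 8.557 ft³/s
Q = Σ q = 44.46 ft³/s

44.5 ft³/s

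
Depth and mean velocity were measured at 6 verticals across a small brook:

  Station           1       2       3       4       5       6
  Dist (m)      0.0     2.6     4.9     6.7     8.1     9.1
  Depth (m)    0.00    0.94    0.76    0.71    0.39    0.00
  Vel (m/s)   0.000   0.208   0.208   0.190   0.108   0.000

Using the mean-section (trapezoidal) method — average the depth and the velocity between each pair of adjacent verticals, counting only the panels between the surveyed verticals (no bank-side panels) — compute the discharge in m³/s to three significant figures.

0.922 m³/s

Panel 1-2: Δb = 2.6 m, d̄ = (0.00+0.94)/2 = 0.47, v̄ = (0.000+0.208)/2 = 0.104 → q = 2.6×0.47×0.104 = 0.1271 m³/s
Panel 2-3: Δb = 2.3 m, d̄ = (0.94+0.76)/2 = 0.85, v̄ = (0.208+0.208)/2 = 0.208 → q = 2.3×0.85×0.208 = 0.4066 m³/s
Panel 3-4: Δb = 1.8 m, d̄ = (0.76+0.71)/2 = 0.735, v̄ = (0.208+0.190)/2 = 0.199 → q = 1.8×0.735×0.199 = 0.2633 m³/s
Panel 4-5: Δb = 1.4 m, d̄ = (0.71+0.39)/2 = 0.55, v̄ = (0.190+0.108)/2 = 0.149 → q = 1.4×0.55×0.149 = 0.1147 m³/s
Panel 5-6: Δb = 1 m, d̄ = (0.39+0.00)/2 = 0.195, v̄ = (0.108+0.000)/2 = 0.054 → q = 1×0.195×0.054 = 0.01053 m³/s
Q = Σ q = 0.9223 m³/s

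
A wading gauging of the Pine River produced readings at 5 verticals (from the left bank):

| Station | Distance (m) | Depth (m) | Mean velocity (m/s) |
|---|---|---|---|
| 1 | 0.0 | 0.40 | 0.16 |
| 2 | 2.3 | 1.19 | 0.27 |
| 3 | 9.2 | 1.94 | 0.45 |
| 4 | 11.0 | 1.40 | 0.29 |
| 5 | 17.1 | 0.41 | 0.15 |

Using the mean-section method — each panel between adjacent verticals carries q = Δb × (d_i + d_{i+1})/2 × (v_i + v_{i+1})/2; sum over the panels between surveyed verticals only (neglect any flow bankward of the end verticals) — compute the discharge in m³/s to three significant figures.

Panel 1-2: Δb = 2.3 m, d̄ = (0.40+1.19)/2 = 0.795, v̄ = (0.16+0.27)/2 = 0.215 → q = 2.3×0.795×0.215 = 0.3931 m³/s
Panel 2-3: Δb = 6.9 m, d̄ = (1.19+1.94)/2 = 1.565, v̄ = (0.27+0.45)/2 = 0.36 → q = 6.9×1.565×0.36 = 3.887 m³/s
Panel 3-4: Δb = 1.8 m, d̄ = (1.94+1.40)/2 = 1.67, v̄ = (0.45+0.29)/2 = 0.37 → q = 1.8×1.67×0.37 = 1.112 m³/s
Panel 4-5: Δb = 6.1 m, d̄ = (1.40+0.41)/2 = 0.905, v̄ = (0.29+0.15)/2 = 0.22 → q = 6.1×0.905×0.22 = 1.215 m³/s
Q = Σ q = 6.607 m³/s

6.61 m³/s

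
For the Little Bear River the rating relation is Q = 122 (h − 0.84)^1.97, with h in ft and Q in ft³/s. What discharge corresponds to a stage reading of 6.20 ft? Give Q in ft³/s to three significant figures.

Q = 122 × (6.20 − 0.84)^1.97 = 122 × 5.36^1.97 = 3333 ft³/s

3330 ft³/s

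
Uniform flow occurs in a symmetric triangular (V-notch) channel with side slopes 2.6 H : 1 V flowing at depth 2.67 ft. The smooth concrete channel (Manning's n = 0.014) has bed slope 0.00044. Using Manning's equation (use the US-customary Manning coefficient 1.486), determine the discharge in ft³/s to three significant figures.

47.8 ft³/s

A = z·y² = 2.6×2.67² = 18.54 ft²
P = 2y√(1+z²) = 2×2.67×√(1+2.6²) = 14.88 ft
R = A/P = 18.54/14.88 = 1.246 ft
Q = (1.486/n)·A·R^(2/3)·S^(1/2) = (1.486/0.014) × 18.54 × 1.246^(2/3) × 0.00044^(1/2) = 47.79 ft³/s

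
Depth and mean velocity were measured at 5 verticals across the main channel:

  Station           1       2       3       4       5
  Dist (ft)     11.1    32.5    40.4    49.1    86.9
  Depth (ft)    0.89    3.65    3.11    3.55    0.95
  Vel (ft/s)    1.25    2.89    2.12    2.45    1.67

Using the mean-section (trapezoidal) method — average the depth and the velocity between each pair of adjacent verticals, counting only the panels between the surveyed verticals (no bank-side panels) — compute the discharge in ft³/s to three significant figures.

409 ft³/s

Panel 1-2: Δb = 21.4 ft, d̄ = (0.89+3.65)/2 = 2.27, v̄ = (1.25+2.89)/2 = 2.07 → q = 21.4×2.27×2.07 = 100.6 ft³/s
Panel 2-3: Δb = 7.9 ft, d̄ = (3.65+3.11)/2 = 3.38, v̄ = (2.89+2.12)/2 = 2.505 → q = 7.9×3.38×2.505 = 66.89 ft³/s
Panel 3-4: Δb = 8.7 ft, d̄ = (3.11+3.55)/2 = 3.33, v̄ = (2.12+2.45)/2 = 2.285 → q = 8.7×3.33×2.285 = 66.20 ft³/s
Panel 4-5: Δb = 37.8 ft, d̄ = (3.55+0.95)/2 = 2.25, v̄ = (2.45+1.67)/2 = 2.06 → q = 37.8×2.25×2.06 = 175.2 ft³/s
Q = Σ q = 408.8 ft³/s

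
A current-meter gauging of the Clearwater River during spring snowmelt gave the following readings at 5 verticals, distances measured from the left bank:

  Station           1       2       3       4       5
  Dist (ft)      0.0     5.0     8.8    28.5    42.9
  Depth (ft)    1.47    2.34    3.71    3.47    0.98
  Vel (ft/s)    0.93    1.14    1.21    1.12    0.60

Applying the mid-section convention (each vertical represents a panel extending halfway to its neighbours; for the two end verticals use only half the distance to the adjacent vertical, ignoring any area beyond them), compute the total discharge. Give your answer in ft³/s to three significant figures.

138 ft³/s

w_1 = (5.0 − 0.0)/2 = 2.5 ft; q_1 = 0.93 × 1.47 × 2.5 = 3.418 ft³/s
w_2 = (8.8 − 0.0)/2 = 4.4 ft; q_2 = 1.14 × 2.34 × 4.4 = 11.74 ft³/s
w_3 = (28.5 − 5.0)/2 = 11.75 ft; q_3 = 1.21 × 3.71 × 11.75 = 52.75 ft³/s
w_4 = (42.9 − 8.8)/2 = 17.05 ft; q_4 = 1.12 × 3.47 × 17.05 = 66.26 ft³/s
w_5 = (42.9 − 28.5)/2 = 7.2 ft; q_5 = 0.60 × 0.98 × 7.2 = 4.234 ft³/s
Q = Σ qᵢ = 138.4 ft³/s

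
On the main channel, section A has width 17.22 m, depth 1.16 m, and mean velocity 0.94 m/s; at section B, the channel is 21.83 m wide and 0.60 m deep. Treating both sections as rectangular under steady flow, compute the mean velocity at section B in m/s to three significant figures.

Q = A₁V₁ = (17.22×1.16) × 0.94 = 18.78 m³/s
A₂ = 21.83 × 0.60 = 13.10 m²
V₂ = Q/A₂ = 18.78/13.10 = 1.434 m/s

1.43 m/s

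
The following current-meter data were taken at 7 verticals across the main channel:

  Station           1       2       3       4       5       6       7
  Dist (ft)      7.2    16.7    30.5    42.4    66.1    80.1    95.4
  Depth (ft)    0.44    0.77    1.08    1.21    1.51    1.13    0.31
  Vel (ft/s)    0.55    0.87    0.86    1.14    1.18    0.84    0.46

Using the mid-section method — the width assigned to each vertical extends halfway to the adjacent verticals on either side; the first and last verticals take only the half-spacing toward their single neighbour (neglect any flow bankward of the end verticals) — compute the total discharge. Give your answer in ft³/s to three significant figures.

w_1 = (16.7 − 7.2)/2 = 4.75 ft; q_1 = 0.55 × 0.44 × 4.75 = 1.150 ft³/s
w_2 = (30.5 − 7.2)/2 = 11.65 ft; q_2 = 0.87 × 0.77 × 11.65 = 7.804 ft³/s
w_3 = (42.4 − 16.7)/2 = 12.85 ft; q_3 = 0.86 × 1.08 × 12.85 = 11.94 ft³/s
w_4 = (66.1 − 30.5)/2 = 17.8 ft; q_4 = 1.14 × 1.21 × 17.8 = 24.55 ft³/s
w_5 = (80.1 − 42.4)/2 = 18.85 ft; q_5 = 1.18 × 1.51 × 18.85 = 33.59 ft³/s
w_6 = (95.4 − 66.1)/2 = 14.65 ft; q_6 = 0.84 × 1.13 × 14.65 = 13.91 ft³/s
w_7 = (95.4 − 80.1)/2 = 7.65 ft; q_7 = 0.46 × 0.31 × 7.65 = 1.091 ft³/s
Q = Σ qᵢ = 94.03 ft³/s

94.0 ft³/s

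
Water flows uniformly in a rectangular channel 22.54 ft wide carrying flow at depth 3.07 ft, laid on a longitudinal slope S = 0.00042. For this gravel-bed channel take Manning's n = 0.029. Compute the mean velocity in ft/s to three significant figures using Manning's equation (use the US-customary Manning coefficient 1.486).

A = b·y = 22.54 × 3.07 = 69.20 ft²
P = b + 2y = 22.54 + 2×3.07 = 28.68 ft
R = A/P = 69.20/28.68 = 2.413 ft
Q = (1.486/n)·A·R^(2/3)·S^(1/2) = (1.486/0.029) × 69.20 × 2.413^(2/3) × 0.00042^(1/2) = 130.7 ft³/s
V = Q/A = 130.7/69.20 = 1.889 ft/s

1.89 ft/s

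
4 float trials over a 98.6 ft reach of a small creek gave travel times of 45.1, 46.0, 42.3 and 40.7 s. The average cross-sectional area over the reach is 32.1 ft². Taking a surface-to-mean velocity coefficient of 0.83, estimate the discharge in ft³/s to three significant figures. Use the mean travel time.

60.4 ft³/s

t̄ = (45.1 + 46.0 + 42.3 + 40.7) / 4 = 43.525 s
v_surface = L / t̄ = 98.6 / 43.525 = 2.265 ft/s
v_mean = 0.83 × 2.265 = 1.880 ft/s
Q = A × v_mean = 32.1 × 1.880 = 60.36 ft³/s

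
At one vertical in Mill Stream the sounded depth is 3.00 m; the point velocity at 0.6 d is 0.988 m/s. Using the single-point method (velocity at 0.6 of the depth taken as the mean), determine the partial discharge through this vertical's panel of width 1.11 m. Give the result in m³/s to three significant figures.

v̄ = v₀.₆ = 0.988 m/s
q = v̄ × d × w = 0.9880 × 3.00 × 1.11 = 3.290 m³/s

3.29 m³/s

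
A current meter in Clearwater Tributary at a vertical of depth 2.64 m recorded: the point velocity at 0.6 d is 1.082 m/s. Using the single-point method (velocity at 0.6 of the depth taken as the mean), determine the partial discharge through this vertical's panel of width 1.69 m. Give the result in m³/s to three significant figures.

4.83 m³/s

v̄ = v₀.₆ = 1.082 m/s
q = v̄ × d × w = 1.082 × 2.64 × 1.69 = 4.827 m³/s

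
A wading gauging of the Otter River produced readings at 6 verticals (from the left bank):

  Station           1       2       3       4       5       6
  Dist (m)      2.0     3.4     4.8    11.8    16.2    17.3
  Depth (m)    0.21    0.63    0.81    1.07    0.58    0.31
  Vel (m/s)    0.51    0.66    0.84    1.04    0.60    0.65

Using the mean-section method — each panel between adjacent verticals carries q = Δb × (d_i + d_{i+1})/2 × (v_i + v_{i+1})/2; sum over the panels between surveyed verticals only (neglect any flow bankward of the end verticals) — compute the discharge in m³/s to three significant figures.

Panel 1-2: Δb = 1.4 m, d̄ = (0.21+0.63)/2 = 0.42, v̄ = (0.51+0.66)/2 = 0.585 → q = 1.4×0.42×0.585 = 0.3440 m³/s
Panel 2-3: Δb = 1.4 m, d̄ = (0.63+0.81)/2 = 0.72, v̄ = (0.66+0.84)/2 = 0.75 → q = 1.4×0.72×0.75 = 0.7560 m³/s
Panel 3-4: Δb = 7 m, d̄ = (0.81+1.07)/2 = 0.94, v̄ = (0.84+1.04)/2 = 0.94 → q = 7×0.94×0.94 = 6.185 m³/s
Panel 4-5: Δb = 4.4 m, d̄ = (1.07+0.58)/2 = 0.825, v̄ = (1.04+0.60)/2 = 0.82 → q = 4.4×0.825×0.82 = 2.977 m³/s
Panel 5-6: Δb = 1.1 m, d̄ = (0.58+0.31)/2 = 0.445, v̄ = (0.60+0.65)/2 = 0.625 → q = 1.1×0.445×0.625 = 0.3059 m³/s
Q = Σ q = 10.57 m³/s

10.6 m³/s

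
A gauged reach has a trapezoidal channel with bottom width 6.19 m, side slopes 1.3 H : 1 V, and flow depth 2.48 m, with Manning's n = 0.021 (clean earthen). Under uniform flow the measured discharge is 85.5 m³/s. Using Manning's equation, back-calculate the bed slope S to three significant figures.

0.00308

A = (b + z·y)·y = (6.19 + 1.3×2.48)×2.48 = 23.35 m²
P = b + 2y√(1+z²) = 6.19 + 2×2.48×√(1+1.3²) = 14.33 m
R = A/P = 23.35/14.33 = 1.630 m
S = (Q·n / (1·A·R^(2/3)))² = (85.5×0.021 / (1×23.35×1.385))² = 0.003084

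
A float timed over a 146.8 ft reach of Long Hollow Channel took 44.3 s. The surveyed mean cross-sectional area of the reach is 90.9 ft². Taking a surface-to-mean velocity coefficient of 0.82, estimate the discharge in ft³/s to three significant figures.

247 ft³/s

v_surface = L / t̄ = 146.8 / 44.3 = 3.314 ft/s
v_mean = 0.82 × 3.314 = 2.717 ft/s
Q = A × v_mean = 90.9 × 2.717 = 247.0 ft³/s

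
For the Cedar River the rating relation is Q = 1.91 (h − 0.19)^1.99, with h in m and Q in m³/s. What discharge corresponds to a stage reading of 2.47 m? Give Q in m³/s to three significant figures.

Q = 1.91 × (2.47 − 0.19)^1.99 = 1.91 × 2.28^1.99 = 9.847 m³/s

9.85 m³/s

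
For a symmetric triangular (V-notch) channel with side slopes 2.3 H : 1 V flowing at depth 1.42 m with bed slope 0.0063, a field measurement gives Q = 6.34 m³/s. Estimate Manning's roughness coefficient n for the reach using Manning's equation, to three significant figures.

A = z·y² = 2.3×1.42² = 4.638 m²
P = 2y√(1+z²) = 2×1.42×√(1+2.3²) = 7.123 m
R = A/P = 4.638/7.123 = 0.6511 m
n = (1/Q)·A·R^(2/3)·S^(1/2) = (1/6.34) × 4.638 × 0.7512 × 0.07937 = 0.04362

0.0436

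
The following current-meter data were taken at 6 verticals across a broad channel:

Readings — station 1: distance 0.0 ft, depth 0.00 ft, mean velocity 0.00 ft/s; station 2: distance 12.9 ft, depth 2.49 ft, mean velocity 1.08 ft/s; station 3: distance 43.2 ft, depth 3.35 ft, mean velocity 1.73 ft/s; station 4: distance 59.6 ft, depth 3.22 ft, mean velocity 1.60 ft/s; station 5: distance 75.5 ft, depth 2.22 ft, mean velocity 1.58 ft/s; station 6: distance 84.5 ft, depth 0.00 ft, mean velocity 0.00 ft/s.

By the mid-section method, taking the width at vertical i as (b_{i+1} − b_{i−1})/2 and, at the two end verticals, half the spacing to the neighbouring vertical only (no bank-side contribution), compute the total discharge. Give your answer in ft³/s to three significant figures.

320 ft³/s

w_2 = (43.2 − 0.0)/2 = 21.6 ft; q_2 = 1.08 × 2.49 × 21.6 = 58.09 ft³/s
w_3 = (59.6 − 12.9)/2 = 23.35 ft; q_3 = 1.73 × 3.35 × 23.35 = 135.3 ft³/s
w_4 = (75.5 − 43.2)/2 = 16.15 ft; q_4 = 1.60 × 3.22 × 16.15 = 83.20 ft³/s
w_5 = (84.5 − 59.6)/2 = 12.45 ft; q_5 = 1.58 × 2.22 × 12.45 = 43.67 ft³/s
Stations 1, 6 contribute zero (depth or velocity is 0).
Q = Σ qᵢ = 320.3 ft³/s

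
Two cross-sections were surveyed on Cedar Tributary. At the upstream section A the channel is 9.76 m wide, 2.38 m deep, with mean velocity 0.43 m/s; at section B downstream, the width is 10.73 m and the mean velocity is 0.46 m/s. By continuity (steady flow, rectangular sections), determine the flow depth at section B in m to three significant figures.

Q = A₁V₁ = (9.76×2.38) × 0.43 = 9.988 m³/s
d₂ = Q/(b₂ V₂) = 9.988/(10.73×0.46) = 2.024 m

2.02 m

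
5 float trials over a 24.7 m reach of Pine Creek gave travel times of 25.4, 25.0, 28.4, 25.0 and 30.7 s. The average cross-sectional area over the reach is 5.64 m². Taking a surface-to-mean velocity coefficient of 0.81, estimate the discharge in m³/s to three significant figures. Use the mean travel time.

t̄ = (25.4 + 25.0 + 28.4 + 25.0 + 30.7) / 5 = 26.9 s
v_surface = L / t̄ = 24.7 / 26.9 = 0.9182 m/s
v_mean = 0.81 × 0.9182 = 0.7438 m/s
Q = A × v_mean = 5.64 × 0.7438 = 4.195 m³/s

4.19 m³/s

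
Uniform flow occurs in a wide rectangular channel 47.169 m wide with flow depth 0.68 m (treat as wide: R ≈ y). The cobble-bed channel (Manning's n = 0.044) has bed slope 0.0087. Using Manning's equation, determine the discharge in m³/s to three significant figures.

52.6 m³/s

A = b·y = 47.169 × 0.68 = 32.07 m²
Wide channel: R ≈ y = 0.68 m
Q = (1/n)·A·R^(2/3)·S^(1/2) = (1/0.044) × 32.07 × 0.6800^(2/3) × 0.0087^(1/2) = 52.58 m³/s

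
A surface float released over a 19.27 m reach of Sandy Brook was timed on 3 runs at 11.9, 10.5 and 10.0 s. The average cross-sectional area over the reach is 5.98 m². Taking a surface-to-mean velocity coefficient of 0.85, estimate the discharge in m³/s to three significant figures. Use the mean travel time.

t̄ = (11.9 + 10.5 + 10.0) / 3 = 10.8 s
v_surface = L / t̄ = 19.27 / 10.8 = 1.784 m/s
v_mean = 0.85 × 1.784 = 1.517 m/s
Q = A × v_mean = 5.98 × 1.517 = 9.069 m³/s

9.07 m³/s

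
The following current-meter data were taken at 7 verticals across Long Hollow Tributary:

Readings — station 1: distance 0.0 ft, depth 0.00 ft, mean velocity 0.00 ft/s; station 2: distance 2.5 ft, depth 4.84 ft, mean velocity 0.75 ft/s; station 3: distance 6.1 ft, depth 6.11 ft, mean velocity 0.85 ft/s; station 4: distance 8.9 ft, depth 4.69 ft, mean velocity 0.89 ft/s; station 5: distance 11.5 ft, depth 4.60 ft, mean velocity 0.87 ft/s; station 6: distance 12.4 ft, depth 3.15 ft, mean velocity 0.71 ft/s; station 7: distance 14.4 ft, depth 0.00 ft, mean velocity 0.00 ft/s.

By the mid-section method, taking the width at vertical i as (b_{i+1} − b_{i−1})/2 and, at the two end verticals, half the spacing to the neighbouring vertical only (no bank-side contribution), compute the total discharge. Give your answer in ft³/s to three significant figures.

49.2 ft³/s

w_2 = (6.1 − 0.0)/2 = 3.05 ft; q_2 = 0.75 × 4.84 × 3.05 = 11.07 ft³/s
w_3 = (8.9 − 2.5)/2 = 3.2 ft; q_3 = 0.85 × 6.11 × 3.2 = 16.62 ft³/s
w_4 = (11.5 − 6.1)/2 = 2.7 ft; q_4 = 0.89 × 4.69 × 2.7 = 11.27 ft³/s
w_5 = (12.4 − 8.9)/2 = 1.75 ft; q_5 = 0.87 × 4.60 × 1.75 = 7.004 ft³/s
w_6 = (14.4 − 11.5)/2 = 1.45 ft; q_6 = 0.71 × 3.15 × 1.45 = 3.243 ft³/s
Stations 1, 7 contribute zero (depth or velocity is 0).
Q = Σ qᵢ = 49.21 ft³/s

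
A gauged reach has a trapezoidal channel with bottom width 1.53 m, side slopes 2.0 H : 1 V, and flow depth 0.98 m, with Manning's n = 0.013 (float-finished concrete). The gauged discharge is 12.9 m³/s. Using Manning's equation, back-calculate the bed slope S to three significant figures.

0.00499

A = (b + z·y)·y = (1.53 + 2.0×0.98)×0.98 = 3.420 m²
P = b + 2y√(1+z²) = 1.53 + 2×0.98×√(1+2.0²) = 5.913 m
R = A/P = 3.420/5.913 = 0.5785 m
S = (Q·n / (1·A·R^(2/3)))² = (12.9×0.013 / (1×3.420×0.6942))² = 0.004988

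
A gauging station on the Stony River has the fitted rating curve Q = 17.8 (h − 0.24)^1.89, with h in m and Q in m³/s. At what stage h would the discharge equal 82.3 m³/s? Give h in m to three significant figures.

2.49 m

h − h₀ = (Q/C)^(1/b) = (82.3/17.8)^(1/1.89) = 2.248 m
h = 0.24 + 2.248 = 2.488 m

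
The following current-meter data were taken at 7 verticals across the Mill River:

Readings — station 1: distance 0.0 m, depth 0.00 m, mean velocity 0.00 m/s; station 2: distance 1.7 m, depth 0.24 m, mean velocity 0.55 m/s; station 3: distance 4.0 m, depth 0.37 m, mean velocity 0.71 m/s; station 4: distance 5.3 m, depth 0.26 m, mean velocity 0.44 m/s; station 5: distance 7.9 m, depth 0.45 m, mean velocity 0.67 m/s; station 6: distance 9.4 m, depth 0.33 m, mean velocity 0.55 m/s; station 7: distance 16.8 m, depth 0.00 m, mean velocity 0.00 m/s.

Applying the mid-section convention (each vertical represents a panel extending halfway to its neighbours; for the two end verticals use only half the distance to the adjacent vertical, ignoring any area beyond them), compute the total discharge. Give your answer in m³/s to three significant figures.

2.39 m³/s

w_2 = (4.0 − 0.0)/2 = 2 m; q_2 = 0.55 × 0.24 × 2 = 0.2640 m³/s
w_3 = (5.3 − 1.7)/2 = 1.8 m; q_3 = 0.71 × 0.37 × 1.8 = 0.4729 m³/s
w_4 = (7.9 − 4.0)/2 = 1.95 m; q_4 = 0.44 × 0.26 × 1.95 = 0.2231 m³/s
w_5 = (9.4 − 5.3)/2 = 2.05 m; q_5 = 0.67 × 0.45 × 2.05 = 0.6181 m³/s
w_6 = (16.8 − 7.9)/2 = 4.45 m; q_6 = 0.55 × 0.33 × 4.45 = 0.8077 m³/s
Stations 1, 7 contribute zero (depth or velocity is 0).
Q = Σ qᵢ = 2.386 m³/s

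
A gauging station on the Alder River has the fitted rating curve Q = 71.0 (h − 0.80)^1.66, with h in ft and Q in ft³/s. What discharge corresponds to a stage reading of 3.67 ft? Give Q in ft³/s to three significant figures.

409 ft³/s

Q = 71.0 × (3.67 − 0.80)^1.66 = 71.0 × 2.87^1.66 = 408.6 ft³/s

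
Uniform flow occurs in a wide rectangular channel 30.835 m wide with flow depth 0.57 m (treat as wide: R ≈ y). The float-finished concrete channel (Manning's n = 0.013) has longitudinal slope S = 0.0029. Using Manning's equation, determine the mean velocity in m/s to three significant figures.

2.85 m/s

A = b·y = 30.835 × 0.57 = 17.58 m²
Wide channel: R ≈ y = 0.57 m
Q = (1/n)·A·R^(2/3)·S^(1/2) = (1/0.013) × 17.58 × 0.5700^(2/3) × 0.0029^(1/2) = 50.05 m³/s
V = Q/A = 50.05/17.58 = 2.848 m/s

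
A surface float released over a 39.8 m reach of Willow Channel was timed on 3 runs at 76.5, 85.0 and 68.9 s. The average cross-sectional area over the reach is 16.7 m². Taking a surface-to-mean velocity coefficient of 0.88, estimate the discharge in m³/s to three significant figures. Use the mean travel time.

t̄ = (76.5 + 85.0 + 68.9) / 3 = 76.8 s
v_surface = L / t̄ = 39.8 / 76.8 = 0.5182 m/s
v_mean = 0.88 × 0.5182 = 0.4560 m/s
Q = A × v_mean = 16.7 × 0.4560 = 7.616 m³/s

7.62 m³/s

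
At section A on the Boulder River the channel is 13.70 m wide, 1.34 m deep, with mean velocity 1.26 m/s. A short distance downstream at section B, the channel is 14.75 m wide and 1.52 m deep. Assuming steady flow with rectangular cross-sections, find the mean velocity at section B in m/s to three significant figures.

Q = A₁V₁ = (13.70×1.34) × 1.26 = 23.13 m³/s
A₂ = 14.75 × 1.52 = 22.42 m²
V₂ = Q/A₂ = 23.13/22.42 = 1.032 m/s

1.03 m/s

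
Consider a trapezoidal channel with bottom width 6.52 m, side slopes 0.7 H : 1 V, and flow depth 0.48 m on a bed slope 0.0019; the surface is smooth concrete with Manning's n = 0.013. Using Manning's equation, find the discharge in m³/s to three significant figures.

A = (b + z·y)·y = (6.52 + 0.7×0.48)×0.48 = 3.291 m²
P = b + 2y√(1+z²) = 6.52 + 2×0.48×√(1+0.7²) = 7.692 m
R = A/P = 3.291/7.692 = 0.4278 m
Q = (1/n)·A·R^(2/3)·S^(1/2) = (1/0.013) × 3.291 × 0.4278^(2/3) × 0.0019^(1/2) = 6.265 m³/s

6.27 m³/s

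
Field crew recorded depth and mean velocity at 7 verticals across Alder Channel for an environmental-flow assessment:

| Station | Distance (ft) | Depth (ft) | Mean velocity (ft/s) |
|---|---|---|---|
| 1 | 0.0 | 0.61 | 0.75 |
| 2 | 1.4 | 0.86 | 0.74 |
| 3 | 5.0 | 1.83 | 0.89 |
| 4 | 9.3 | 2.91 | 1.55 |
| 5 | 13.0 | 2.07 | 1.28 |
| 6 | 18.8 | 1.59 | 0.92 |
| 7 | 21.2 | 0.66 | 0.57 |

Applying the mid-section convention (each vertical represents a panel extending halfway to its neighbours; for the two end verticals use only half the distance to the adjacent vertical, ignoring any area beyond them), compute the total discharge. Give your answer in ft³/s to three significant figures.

45.4 ft³/s

w_1 = (1.4 − 0.0)/2 = 0.7 ft; q_1 = 0.75 × 0.61 × 0.7 = 0.3203 ft³/s
w_2 = (5.0 − 0.0)/2 = 2.5 ft; q_2 = 0.74 × 0.86 × 2.5 = 1.591 ft³/s
w_3 = (9.3 − 1.4)/2 = 3.95 ft; q_3 = 0.89 × 1.83 × 3.95 = 6.433 ft³/s
w_4 = (13.0 − 5.0)/2 = 4 ft; q_4 = 1.55 × 2.91 × 4 = 18.04 ft³/s
w_5 = (18.8 − 9.3)/2 = 4.75 ft; q_5 = 1.28 × 2.07 × 4.75 = 12.59 ft³/s
w_6 = (21.2 − 13.0)/2 = 4.1 ft; q_6 = 0.92 × 1.59 × 4.1 = 5.997 ft³/s
w_7 = (21.2 − 18.8)/2 = 1.2 ft; q_7 = 0.57 × 0.66 × 1.2 = 0.4514 ft³/s
Q = Σ qᵢ = 45.42 ft³/s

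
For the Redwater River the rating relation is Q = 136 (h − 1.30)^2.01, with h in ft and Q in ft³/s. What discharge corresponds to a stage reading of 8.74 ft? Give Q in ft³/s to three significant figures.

7680 ft³/s

Q = 136 × (8.74 − 1.30)^2.01 = 136 × 7.44^2.01 = 7681 ft³/s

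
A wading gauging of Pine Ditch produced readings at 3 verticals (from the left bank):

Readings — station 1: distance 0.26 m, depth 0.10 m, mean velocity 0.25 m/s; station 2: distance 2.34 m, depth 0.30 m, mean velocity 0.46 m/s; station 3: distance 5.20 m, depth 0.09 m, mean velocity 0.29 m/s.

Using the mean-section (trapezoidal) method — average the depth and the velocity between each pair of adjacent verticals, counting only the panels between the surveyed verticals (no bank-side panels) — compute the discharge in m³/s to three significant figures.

Panel 1-2: Δb = 2.08 m, d̄ = (0.10+0.30)/2 = 0.2, v̄ = (0.25+0.46)/2 = 0.355 → q = 2.08×0.2×0.355 = 0.1477 m³/s
Panel 2-3: Δb = 2.86 m, d̄ = (0.30+0.09)/2 = 0.195, v̄ = (0.46+0.29)/2 = 0.375 → q = 2.86×0.195×0.375 = 0.2091 m³/s
Q = Σ q = 0.3568 m³/s

0.357 m³/s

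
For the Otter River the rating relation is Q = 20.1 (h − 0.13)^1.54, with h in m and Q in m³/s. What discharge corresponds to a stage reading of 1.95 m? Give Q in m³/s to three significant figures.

50.5 m³/s

Q = 20.1 × (1.95 − 0.13)^1.54 = 20.1 × 1.82^1.54 = 50.55 m³/s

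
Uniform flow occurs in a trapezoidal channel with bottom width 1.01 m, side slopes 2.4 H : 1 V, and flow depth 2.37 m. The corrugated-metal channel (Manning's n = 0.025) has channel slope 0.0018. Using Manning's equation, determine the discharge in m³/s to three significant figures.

A = (b + z·y)·y = (1.01 + 2.4×2.37)×2.37 = 15.87 m²
P = b + 2y√(1+z²) = 1.01 + 2×2.37×√(1+2.4²) = 13.33 m
R = A/P = 15.87/13.33 = 1.191 m
Q = (1/n)·A·R^(2/3)·S^(1/2) = (1/0.025) × 15.87 × 1.191^(2/3) × 0.0018^(1/2) = 30.26 m³/s

30.3 m³/s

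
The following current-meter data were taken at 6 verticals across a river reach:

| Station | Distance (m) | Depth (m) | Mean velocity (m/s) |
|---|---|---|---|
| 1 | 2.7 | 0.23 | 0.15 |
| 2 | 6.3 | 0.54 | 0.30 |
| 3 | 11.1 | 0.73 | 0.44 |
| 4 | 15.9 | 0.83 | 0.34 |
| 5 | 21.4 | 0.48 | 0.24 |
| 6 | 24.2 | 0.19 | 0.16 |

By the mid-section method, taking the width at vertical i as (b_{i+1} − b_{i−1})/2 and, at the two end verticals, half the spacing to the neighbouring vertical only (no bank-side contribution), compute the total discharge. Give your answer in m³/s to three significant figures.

w_1 = (6.3 − 2.7)/2 = 1.8 m; q_1 = 0.15 × 0.23 × 1.8 = 0.06210 m³/s
w_2 = (11.1 − 2.7)/2 = 4.2 m; q_2 = 0.30 × 0.54 × 4.2 = 0.6804 m³/s
w_3 = (15.9 − 6.3)/2 = 4.8 m; q_3 = 0.44 × 0.73 × 4.8 = 1.542 m³/s
w_4 = (21.4 − 11.1)/2 = 5.15 m; q_4 = 0.34 × 0.83 × 5.15 = 1.453 m³/s
w_5 = (24.2 − 15.9)/2 = 4.15 m; q_5 = 0.24 × 0.48 × 4.15 = 0.4781 m³/s
w_6 = (24.2 − 21.4)/2 = 1.4 m; q_6 = 0.16 × 0.19 × 1.4 = 0.04256 m³/s
Q = Σ qᵢ = 4.258 m³/s

4.26 m³/s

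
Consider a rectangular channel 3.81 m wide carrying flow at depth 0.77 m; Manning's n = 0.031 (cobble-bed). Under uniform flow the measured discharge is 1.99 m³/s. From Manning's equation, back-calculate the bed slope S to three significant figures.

A = b·y = 3.81 × 0.77 = 2.934 m²
P = b + 2y = 3.81 + 2×0.77 = 5.350 m
R = A/P = 2.934/5.350 = 0.5484 m
S = (Q·n / (1·A·R^(2/3)))² = (1.99×0.031 / (1×2.934×0.6699))² = 0.0009852

0.000985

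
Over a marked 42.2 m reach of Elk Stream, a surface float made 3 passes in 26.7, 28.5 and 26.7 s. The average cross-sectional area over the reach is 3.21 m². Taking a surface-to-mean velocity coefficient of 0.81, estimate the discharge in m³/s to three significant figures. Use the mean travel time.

4.02 m³/s

t̄ = (26.7 + 28.5 + 26.7) / 3 = 27.3 s
v_surface = L / t̄ = 42.2 / 27.3 = 1.546 m/s
v_mean = 0.81 × 1.546 = 1.252 m/s
Q = A × v_mean = 3.21 × 1.252 = 4.019 m³/s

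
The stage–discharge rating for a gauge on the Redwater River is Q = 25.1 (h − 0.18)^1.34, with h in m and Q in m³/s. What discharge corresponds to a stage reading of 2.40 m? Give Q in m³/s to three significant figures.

Q = 25.1 × (2.40 − 0.18)^1.34 = 25.1 × 2.22^1.34 = 73.08 m³/s

73.1 m³/s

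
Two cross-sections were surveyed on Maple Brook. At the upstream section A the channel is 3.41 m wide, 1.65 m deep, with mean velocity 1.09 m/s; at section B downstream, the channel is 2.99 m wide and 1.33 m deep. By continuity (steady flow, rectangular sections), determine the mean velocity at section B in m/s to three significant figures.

1.54 m/s

Q = A₁V₁ = (3.41×1.65) × 1.09 = 6.133 m³/s
A₂ = 2.99 × 1.33 = 3.977 m²
V₂ = Q/A₂ = 6.133/3.977 = 1.542 m/s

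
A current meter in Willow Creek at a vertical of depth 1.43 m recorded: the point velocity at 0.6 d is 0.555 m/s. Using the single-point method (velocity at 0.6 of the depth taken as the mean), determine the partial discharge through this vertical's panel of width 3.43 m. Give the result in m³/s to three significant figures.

v̄ = v₀.₆ = 0.555 m/s
q = v̄ × d × w = 0.5550 × 1.43 × 3.43 = 2.722 m³/s

2.72 m³/s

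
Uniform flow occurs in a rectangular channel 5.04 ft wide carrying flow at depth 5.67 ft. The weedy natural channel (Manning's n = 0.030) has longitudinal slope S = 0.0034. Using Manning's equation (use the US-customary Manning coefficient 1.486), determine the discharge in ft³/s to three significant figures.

A = b·y = 5.04 × 5.67 = 28.58 ft²
P = b + 2y = 5.04 + 2×5.67 = 16.38 ft
R = A/P = 28.58/16.38 = 1.745 ft
Q = (1.486/n)·A·R^(2/3)·S^(1/2) = (1.486/0.030) × 28.58 × 1.745^(2/3) × 0.0034^(1/2) = 119.6 ft³/s

120 ft³/s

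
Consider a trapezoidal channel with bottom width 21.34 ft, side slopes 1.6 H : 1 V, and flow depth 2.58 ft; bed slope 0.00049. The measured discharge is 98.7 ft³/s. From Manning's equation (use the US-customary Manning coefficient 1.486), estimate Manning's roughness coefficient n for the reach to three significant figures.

0.0361

A = (b + z·y)·y = (21.34 + 1.6×2.58)×2.58 = 65.71 ft²
P = b + 2y√(1+z²) = 21.34 + 2×2.58×√(1+1.6²) = 31.08 ft
R = A/P = 65.71/31.08 = 2.114 ft
n = (1.486/Q)·A·R^(2/3)·S^(1/2) = (1.486/98.7) × 65.71 × 1.647 × 0.02214 = 0.03608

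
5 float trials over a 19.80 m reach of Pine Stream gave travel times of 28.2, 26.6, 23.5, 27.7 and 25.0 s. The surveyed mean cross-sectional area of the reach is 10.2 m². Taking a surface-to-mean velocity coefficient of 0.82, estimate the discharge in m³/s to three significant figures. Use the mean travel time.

6.32 m³/s

t̄ = (28.2 + 26.6 + 23.5 + 27.7 + 25.0) / 5 = 26.2 s
v_surface = L / t̄ = 19.80 / 26.2 = 0.7557 m/s
v_mean = 0.82 × 0.7557 = 0.6197 m/s
Q = A × v_mean = 10.2 × 0.6197 = 6.321 m³/s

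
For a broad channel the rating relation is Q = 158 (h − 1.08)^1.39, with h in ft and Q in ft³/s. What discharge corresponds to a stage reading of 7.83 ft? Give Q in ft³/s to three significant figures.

Q = 158 × (7.83 − 1.08)^1.39 = 158 × 6.75^1.39 = 2246 ft³/s

2250 ft³/s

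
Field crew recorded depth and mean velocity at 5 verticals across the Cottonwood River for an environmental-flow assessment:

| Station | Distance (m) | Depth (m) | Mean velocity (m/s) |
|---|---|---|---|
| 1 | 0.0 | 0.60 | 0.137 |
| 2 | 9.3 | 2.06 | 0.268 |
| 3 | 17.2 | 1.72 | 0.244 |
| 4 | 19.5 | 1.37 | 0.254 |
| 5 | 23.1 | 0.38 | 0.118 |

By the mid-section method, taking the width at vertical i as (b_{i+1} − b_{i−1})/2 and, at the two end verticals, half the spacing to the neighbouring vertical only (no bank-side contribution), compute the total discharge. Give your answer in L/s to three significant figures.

8380 L/s

w_1 = (9.3 − 0.0)/2 = 4.65 m; q_1 = 0.137 × 0.60 × 4.65 = 0.3822 m³/s
w_2 = (17.2 − 0.0)/2 = 8.6 m; q_2 = 0.268 × 2.06 × 8.6 = 4.748 m³/s
w_3 = (19.5 − 9.3)/2 = 5.1 m; q_3 = 0.244 × 1.72 × 5.1 = 2.140 m³/s
w_4 = (23.1 − 17.2)/2 = 2.95 m; q_4 = 0.254 × 1.37 × 2.95 = 1.027 m³/s
w_5 = (23.1 − 19.5)/2 = 1.8 m; q_5 = 0.118 × 0.38 × 1.8 = 0.08071 m³/s
Q = Σ qᵢ = 8.378 m³/s
= 8.378 × 1000 = 8378 L/s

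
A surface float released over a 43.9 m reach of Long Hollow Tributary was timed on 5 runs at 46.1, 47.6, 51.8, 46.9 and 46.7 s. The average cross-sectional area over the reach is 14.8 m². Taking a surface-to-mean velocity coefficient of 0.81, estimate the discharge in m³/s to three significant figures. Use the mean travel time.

11.0 m³/s

t̄ = (46.1 + 47.6 + 51.8 + 46.9 + 46.7) / 5 = 47.82 s
v_surface = L / t̄ = 43.9 / 47.82 = 0.9180 m/s
v_mean = 0.81 × 0.9180 = 0.7436 m/s
Q = A × v_mean = 14.8 × 0.7436 = 11.01 m³/s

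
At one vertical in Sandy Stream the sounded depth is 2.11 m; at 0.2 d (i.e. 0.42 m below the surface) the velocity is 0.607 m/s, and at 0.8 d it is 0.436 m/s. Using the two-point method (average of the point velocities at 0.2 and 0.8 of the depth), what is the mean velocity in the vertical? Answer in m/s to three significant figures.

v̄ = (0.607 + 0.436) / 2 = 0.5215 m/s

0.522 m/s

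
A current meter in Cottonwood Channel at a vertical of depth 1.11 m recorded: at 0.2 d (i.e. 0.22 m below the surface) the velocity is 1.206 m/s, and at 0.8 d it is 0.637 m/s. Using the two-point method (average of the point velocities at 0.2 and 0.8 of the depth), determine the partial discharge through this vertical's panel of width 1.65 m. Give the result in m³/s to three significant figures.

1.69 m³/s

v̄ = (1.206 + 0.637) / 2 = 0.9215 m/s
q = v̄ × d × w = 0.9215 × 1.11 × 1.65 = 1.688 m³/s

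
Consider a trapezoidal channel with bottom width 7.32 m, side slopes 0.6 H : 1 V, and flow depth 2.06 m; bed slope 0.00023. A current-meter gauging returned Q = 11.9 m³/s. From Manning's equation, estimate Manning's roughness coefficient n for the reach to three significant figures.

0.0288

A = (b + z·y)·y = (7.32 + 0.6×2.06)×2.06 = 17.63 m²
P = b + 2y√(1+z²) = 7.32 + 2×2.06×√(1+0.6²) = 12.12 m
R = A/P = 17.63/12.12 = 1.454 m
n = (1/Q)·A·R^(2/3)·S^(1/2) = (1/11.9) × 17.63 × 1.283 × 0.01517 = 0.02882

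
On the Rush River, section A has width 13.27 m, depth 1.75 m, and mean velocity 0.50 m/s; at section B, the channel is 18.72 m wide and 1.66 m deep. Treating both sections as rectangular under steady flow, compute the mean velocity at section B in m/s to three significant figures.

0.374 m/s

Q = A₁V₁ = (13.27×1.75) × 0.50 = 11.61 m³/s
A₂ = 18.72 × 1.66 = 31.08 m²
V₂ = Q/A₂ = 11.61/31.08 = 0.3737 m/s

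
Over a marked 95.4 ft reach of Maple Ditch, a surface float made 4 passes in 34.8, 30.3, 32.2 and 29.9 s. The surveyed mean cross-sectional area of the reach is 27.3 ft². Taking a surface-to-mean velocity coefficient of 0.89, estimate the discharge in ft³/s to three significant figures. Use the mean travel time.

72.9 ft³/s

t̄ = (34.8 + 30.3 + 32.2 + 29.9) / 4 = 31.8 s
v_surface = L / t̄ = 95.4 / 31.8 = 3.000 ft/s
v_mean = 0.89 × 3.000 = 2.670 ft/s
Q = A × v_mean = 27.3 × 2.670 = 72.89 ft³/s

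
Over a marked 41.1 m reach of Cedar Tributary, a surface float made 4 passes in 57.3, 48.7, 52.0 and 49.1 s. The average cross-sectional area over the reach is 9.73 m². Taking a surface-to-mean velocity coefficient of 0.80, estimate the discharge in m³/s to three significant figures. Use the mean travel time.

t̄ = (57.3 + 48.7 + 52.0 + 49.1) / 4 = 51.775 s
v_surface = L / t̄ = 41.1 / 51.775 = 0.7938 m/s
v_mean = 0.80 × 0.7938 = 0.6351 m/s
Q = A × v_mean = 9.73 × 0.6351 = 6.179 m³/s

6.18 m³/s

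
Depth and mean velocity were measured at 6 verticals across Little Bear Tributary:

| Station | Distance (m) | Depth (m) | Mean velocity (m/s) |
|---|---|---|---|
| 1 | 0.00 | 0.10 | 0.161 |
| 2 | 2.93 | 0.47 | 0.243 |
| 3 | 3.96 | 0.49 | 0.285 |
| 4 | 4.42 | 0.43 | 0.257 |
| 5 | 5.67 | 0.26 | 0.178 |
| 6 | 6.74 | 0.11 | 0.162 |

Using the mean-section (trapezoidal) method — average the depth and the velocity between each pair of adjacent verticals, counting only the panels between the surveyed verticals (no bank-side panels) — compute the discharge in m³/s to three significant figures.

Panel 1-2: Δb = 2.93 m, d̄ = (0.10+0.47)/2 = 0.285, v̄ = (0.161+0.243)/2 = 0.202 → q = 2.93×0.285×0.202 = 0.1687 m³/s
Panel 2-3: Δb = 1.03 m, d̄ = (0.47+0.49)/2 = 0.48, v̄ = (0.243+0.285)/2 = 0.264 → q = 1.03×0.48×0.264 = 0.1305 m³/s
Panel 3-4: Δb = 0.46 m, d̄ = (0.49+0.43)/2 = 0.46, v̄ = (0.285+0.257)/2 = 0.271 → q = 0.46×0.46×0.271 = 0.05734 m³/s
Panel 4-5: Δb = 1.25 m, d̄ = (0.43+0.26)/2 = 0.345, v̄ = (0.257+0.178)/2 = 0.2175 → q = 1.25×0.345×0.2175 = 0.09380 m³/s
Panel 5-6: Δb = 1.07 m, d̄ = (0.26+0.11)/2 = 0.185, v̄ = (0.178+0.162)/2 = 0.17 → q = 1.07×0.185×0.17 = 0.03365 m³/s
Q = Σ q = 0.4840 m³/s

0.484 m³/s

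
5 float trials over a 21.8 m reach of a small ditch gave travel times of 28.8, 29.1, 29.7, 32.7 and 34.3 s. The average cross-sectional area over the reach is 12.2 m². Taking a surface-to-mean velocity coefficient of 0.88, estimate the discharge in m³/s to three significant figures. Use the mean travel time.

t̄ = (28.8 + 29.1 + 29.7 + 32.7 + 34.3) / 5 = 30.92 s
v_surface = L / t̄ = 21.8 / 30.92 = 0.7050 m/s
v_mean = 0.88 × 0.7050 = 0.6204 m/s
Q = A × v_mean = 12.2 × 0.6204 = 7.569 m³/s

7.57 m³/s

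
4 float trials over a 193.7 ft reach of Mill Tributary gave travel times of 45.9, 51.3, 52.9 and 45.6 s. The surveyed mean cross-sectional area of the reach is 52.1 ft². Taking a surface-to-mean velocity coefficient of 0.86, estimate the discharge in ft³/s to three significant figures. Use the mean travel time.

t̄ = (45.9 + 51.3 + 52.9 + 45.6) / 4 = 48.925 s
v_surface = L / t̄ = 193.7 / 48.925 = 3.959 ft/s
v_mean = 0.86 × 3.959 = 3.405 ft/s
Q = A × v_mean = 52.1 × 3.405 = 177.4 ft³/s

177 ft³/s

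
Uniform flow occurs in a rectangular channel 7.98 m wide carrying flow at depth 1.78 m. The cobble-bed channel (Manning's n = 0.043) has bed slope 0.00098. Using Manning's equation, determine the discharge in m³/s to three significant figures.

A = b·y = 7.98 × 1.78 = 14.20 m²
P = b + 2y = 7.98 + 2×1.78 = 11.54 m
R = A/P = 14.20/11.54 = 1.231 m
Q = (1/n)·A·R^(2/3)·S^(1/2) = (1/0.043) × 14.20 × 1.231^(2/3) × 0.00098^(1/2) = 11.88 m³/s

11.9 m³/s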